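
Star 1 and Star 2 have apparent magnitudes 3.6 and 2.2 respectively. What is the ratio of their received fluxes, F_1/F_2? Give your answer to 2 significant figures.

Magnitude difference = 1.4
Flux ratio = 10^(−0.4 Δm) = 10^(−0.4 × 1.4) = 10^-0.560 = 0.2754

F_1/F_2 ≈ 0.28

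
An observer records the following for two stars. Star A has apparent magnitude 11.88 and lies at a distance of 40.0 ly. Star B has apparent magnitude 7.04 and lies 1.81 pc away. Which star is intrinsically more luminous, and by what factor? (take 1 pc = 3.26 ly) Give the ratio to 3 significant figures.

Star A: d = 40.0 ly / 3.26 = 12.27 pc
Star A: M = m − 5 log₁₀ d + 5 = 11.88 − 5·1.0888 + 5 = 11.436
Star B: M = m − 5 log₁₀ d + 5 = 7.04 − 5·0.2577 + 5 = 10.752
ΔM = M_A − M_B = 11.436 − (10.752) = 0.684; smaller M is more luminous → Star B.
L ratio = 10^(0.4 |ΔM|) = 10^0.274 = 1.878

Star B is more luminous, by a factor of 1.88.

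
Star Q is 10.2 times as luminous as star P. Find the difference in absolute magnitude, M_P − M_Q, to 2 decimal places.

M_P − M_Q ≈ 2.52

Pogson: ΔM = −2.5 log₁₀(ratio) = −2.5 log₁₀(10.2) = −2.5 × 1.0086 = -2.522
Star Q is brighter so has the smaller magnitude: M_P − M_Q is positive.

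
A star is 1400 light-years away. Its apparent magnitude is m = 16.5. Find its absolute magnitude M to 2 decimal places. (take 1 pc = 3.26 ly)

M ≈ 8.34

d = 1400 ly / 3.26 = 429.4 pc
5 log₁₀(d/10 pc) = 5 log₁₀(429.4) − 5 = 8.165
M = m − 5 log₁₀(d/10) = 16.5 − 8.165 = 8.335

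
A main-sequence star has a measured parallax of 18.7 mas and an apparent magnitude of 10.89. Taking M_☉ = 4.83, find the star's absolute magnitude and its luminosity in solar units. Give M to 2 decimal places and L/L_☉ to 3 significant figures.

d = 1/p = 1000/18.7 mas = 53.48 pc
M = m − 5 log₁₀ d + 5 = 10.89 − 5·1.7282 + 5 = 7.249
M − M_☉ = 7.249 − 4.83 = 2.419
L/L_☉ = 10^(−0.4 × 2.419) = 0.1077

M ≈ 7.25; L/L_☉ ≈ 0.108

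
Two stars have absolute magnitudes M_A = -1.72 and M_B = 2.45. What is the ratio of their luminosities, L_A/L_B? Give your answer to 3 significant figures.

L_A/L_B ≈ 46.6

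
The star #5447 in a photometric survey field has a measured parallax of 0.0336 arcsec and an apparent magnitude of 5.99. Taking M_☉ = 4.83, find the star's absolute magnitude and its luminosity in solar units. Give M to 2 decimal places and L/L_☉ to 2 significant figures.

d = 1/p = 1/0.0336″ = 29.76 pc
M = m − 5 log₁₀ d + 5 = 5.99 − 5·1.4737 + 5 = 3.622
M − M_☉ = 3.622 − 4.83 = -1.208
L/L_☉ = 10^(−0.4 × -1.208) = 3.043

M ≈ 3.62; L/L_☉ ≈ 3.0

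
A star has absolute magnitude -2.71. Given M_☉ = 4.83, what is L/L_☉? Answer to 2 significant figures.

M − M_☉ = -2.71 − 4.83 = -7.540
L/L_☉ = 10^(−0.4 (M − M_☉)) = 10^3.016 = 1038

L/L_☉ ≈ 1000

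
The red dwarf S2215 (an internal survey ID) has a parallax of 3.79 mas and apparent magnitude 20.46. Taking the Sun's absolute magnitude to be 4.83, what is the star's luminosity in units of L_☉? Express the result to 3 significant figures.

L/L_☉ ≈ 3.90×10^-4

d = 1/p = 1000/3.79 mas = 263.9 pc
M = m − 5 log₁₀ d + 5 = 20.46 − 5·2.4214 + 5 = 13.353
M − M_☉ = 13.353 − 4.83 = 8.523
L/L_☉ = 10^(−0.4 × 8.523) = 3.897×10^-4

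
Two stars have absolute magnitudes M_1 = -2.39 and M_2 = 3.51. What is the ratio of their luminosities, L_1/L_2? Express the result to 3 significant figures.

ΔM = M_1 − M_2 = -5.90
L_1/L_2 = 10^(−0.4 ΔM) = 10^2.360 = 229.1

L_1/L_2 ≈ 229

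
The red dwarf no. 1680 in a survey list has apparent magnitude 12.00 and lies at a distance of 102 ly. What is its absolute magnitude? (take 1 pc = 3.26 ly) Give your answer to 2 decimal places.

M ≈ 9.52

d = 102 ly / 3.26 = 31.29 pc
5 log₁₀(d/10 pc) = 5 log₁₀(31.29) − 5 = 2.477
M = m − 5 log₁₀(d/10) = 12.00 − 2.477 = 9.523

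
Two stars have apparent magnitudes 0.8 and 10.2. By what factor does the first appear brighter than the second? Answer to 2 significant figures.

5800

Magnitude difference = -9.4
Flux ratio = 10^(−0.4 Δm) = 10^(−0.4 × -9.4) = 10^3.760 = 5754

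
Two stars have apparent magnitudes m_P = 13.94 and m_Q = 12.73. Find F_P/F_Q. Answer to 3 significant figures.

F_P/F_Q ≈ 0.328

Δm = 13.94 − (12.73) = 1.21
Flux ratio = 10^(−0.4 Δm) = 10^(−0.4 × 1.21) = 10^-0.484 = 0.3281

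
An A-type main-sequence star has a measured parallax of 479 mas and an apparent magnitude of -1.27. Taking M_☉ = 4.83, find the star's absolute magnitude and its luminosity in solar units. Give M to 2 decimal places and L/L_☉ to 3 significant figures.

M ≈ 2.13; L/L_☉ ≈ 12.0

d = 1/p = 1000/479 mas = 2.088 pc
M = m − 5 log₁₀ d + 5 = -1.27 − 5·0.3197 + 5 = 2.132
M − M_☉ = 2.132 − 4.83 = -2.698
L/L_☉ = 10^(−0.4 × -2.698) = 12.00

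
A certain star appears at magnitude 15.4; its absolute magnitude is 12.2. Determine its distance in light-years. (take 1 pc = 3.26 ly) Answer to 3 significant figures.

d ≈ 142 ly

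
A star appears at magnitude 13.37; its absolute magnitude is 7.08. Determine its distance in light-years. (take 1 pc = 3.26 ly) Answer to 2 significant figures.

d ≈ 590 ly

Distance modulus: m − M = 13.37 − (7.08) = 6.290
m − M = 5 log₁₀ d − 5
log₁₀ d = (m − M)/5 + 1 = 2.2580
d = 10^2.2580 = 181.1 pc
= 590.5 ly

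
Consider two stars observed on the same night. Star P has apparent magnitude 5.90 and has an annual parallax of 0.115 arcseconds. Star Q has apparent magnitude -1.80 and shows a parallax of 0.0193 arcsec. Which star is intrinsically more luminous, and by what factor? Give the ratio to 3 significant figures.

Star Q is more luminous, by a factor of 42700.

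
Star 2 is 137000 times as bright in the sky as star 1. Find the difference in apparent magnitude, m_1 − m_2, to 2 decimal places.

Pogson: Δm = −2.5 log₁₀(ratio) = −2.5 log₁₀(137000) = −2.5 × 5.1367 = -12.842
Star 2 is brighter so has the smaller magnitude: m_1 − m_2 is positive.

m_1 − m_2 ≈ 12.84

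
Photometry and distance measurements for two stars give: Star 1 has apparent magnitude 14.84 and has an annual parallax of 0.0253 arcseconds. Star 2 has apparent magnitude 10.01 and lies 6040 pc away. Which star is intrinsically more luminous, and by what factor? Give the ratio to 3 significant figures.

Star 2 is more luminous, by a factor of 2.00×10^6.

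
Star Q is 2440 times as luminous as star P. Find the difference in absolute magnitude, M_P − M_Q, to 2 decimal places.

M_P − M_Q ≈ 8.47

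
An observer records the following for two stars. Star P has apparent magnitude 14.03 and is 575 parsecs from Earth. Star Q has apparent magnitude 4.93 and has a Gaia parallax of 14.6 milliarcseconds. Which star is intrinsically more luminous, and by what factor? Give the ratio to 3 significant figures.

Star P: M = m − 5 log₁₀ d + 5 = 14.03 − 5·2.7597 + 5 = 5.232
Star Q: p = 14.6 mas = 0.0146″ → d = 1/p = 68.49 pc
Star Q: M = m − 5 log₁₀ d + 5 = 4.93 − 5·1.8356 + 5 = 0.752
ΔM = M_P − M_Q = 5.232 − (0.752) = 4.480; smaller M is more luminous → Star Q.
L ratio = 10^(0.4 |ΔM|) = 10^1.792 = 61.94

Star Q is more luminous, by a factor of 61.9.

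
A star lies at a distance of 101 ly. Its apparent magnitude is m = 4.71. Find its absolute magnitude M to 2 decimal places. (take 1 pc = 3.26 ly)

d = 101 ly / 3.26 = 30.98 pc
5 log₁₀(d/10 pc) = 5 log₁₀(30.98) − 5 = 2.456
M = m − 5 log₁₀(d/10) = 4.71 − 2.456 = 2.254

M ≈ 2.25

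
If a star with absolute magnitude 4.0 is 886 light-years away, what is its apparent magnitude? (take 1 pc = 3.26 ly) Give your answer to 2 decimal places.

m ≈ 11.17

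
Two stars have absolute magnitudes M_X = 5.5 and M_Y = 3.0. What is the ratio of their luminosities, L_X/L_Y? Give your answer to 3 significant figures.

ΔM = M_X − M_Y = 2.5
L_X/L_Y = 10^(−0.4 ΔM) = 10^-1.000 = 0.1000

L_X/L_Y ≈ 0.100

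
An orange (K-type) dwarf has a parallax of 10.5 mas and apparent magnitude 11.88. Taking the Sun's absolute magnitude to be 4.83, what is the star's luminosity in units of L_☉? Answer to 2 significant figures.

L/L_☉ ≈ 0.14

d = 1/p = 1000/10.5 mas = 95.24 pc
M = m − 5 log₁₀ d + 5 = 11.88 − 5·1.9788 + 5 = 6.986
M − M_☉ = 6.986 − 4.83 = 2.156
L/L_☉ = 10^(−0.4 × 2.156) = 0.1373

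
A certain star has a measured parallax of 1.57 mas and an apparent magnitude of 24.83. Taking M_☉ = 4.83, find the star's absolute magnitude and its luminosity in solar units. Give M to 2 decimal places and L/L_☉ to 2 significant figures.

M ≈ 15.81; L/L_☉ ≈ 4.1×10^-5

d = 1/p = 1000/1.57 mas = 636.9 pc
M = m − 5 log₁₀ d + 5 = 24.83 − 5·2.8041 + 5 = 15.809
M − M_☉ = 15.809 − 4.83 = 10.979
L/L_☉ = 10^(−0.4 × 10.979) = 4.057×10^-5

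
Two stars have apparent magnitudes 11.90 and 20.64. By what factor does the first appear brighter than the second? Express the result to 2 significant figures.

Δm = 11.90 − (20.64) = -8.74
Flux ratio = 10^(−0.4 Δm) = 10^(−0.4 × -8.74) = 10^3.496 = 3133

3100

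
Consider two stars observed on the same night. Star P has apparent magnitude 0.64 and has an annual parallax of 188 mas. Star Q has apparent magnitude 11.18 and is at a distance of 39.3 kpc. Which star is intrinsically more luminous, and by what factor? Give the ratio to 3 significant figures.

Star P: p = 188 mas = 0.188″ → d = 1/p = 5.319 pc
Star P: M = m − 5 log₁₀ d + 5 = 0.64 − 5·0.7258 + 5 = 2.011
Star Q: d = 39.3 kpc = 39300 pc
Star Q: M = m − 5 log₁₀ d + 5 = 11.18 − 5·4.5944 + 5 = -6.792
ΔM = M_P − M_Q = 2.011 − (-6.792) = 8.803; smaller M is more luminous → Star Q.
L ratio = 10^(0.4 |ΔM|) = 10^3.521 = 3320

Star Q is more luminous, by a factor of 3320.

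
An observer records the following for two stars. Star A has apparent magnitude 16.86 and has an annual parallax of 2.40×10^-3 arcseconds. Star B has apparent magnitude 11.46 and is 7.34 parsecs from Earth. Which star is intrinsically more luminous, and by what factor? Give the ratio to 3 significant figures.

Star A is more luminous, by a factor of 22.3.

Star A: d = 1/p = 1/2.40×10^-3″ = 416.7 pc
Star A: M = m − 5 log₁₀ d + 5 = 16.86 − 5·2.6198 + 5 = 8.761
Star B: M = m − 5 log₁₀ d + 5 = 11.46 − 5·0.8657 + 5 = 12.132
ΔM = M_A − M_B = 8.761 − (12.132) = -3.370; smaller M is more luminous → Star A.
L ratio = 10^(0.4 |ΔM|) = 10^1.348 = 22.29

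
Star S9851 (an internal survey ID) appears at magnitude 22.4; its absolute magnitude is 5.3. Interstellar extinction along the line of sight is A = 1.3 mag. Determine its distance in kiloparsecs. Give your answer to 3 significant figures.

m − M = 5 log₁₀(d/10 pc) + A  ⇒  22.4 − (5.3) − 1.3 = 5 log₁₀(d/10)
15.800 = 5 log₁₀(d/10)
log₁₀ d = (m − M − A)/5 + 1 = 4.1600
d = 10^4.1600 = 14450 pc
= 14.45 kpc

d ≈ 14.5 kpc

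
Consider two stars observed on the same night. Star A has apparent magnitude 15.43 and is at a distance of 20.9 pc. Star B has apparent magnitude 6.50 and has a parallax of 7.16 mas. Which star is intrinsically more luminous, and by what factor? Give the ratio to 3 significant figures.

Star A: M = m − 5 log₁₀ d + 5 = 15.43 − 5·1.3201 + 5 = 13.829
Star B: p = 7.16 mas = 7.16×10^-3″ → d = 1/p = 139.7 pc
Star B: M = m − 5 log₁₀ d + 5 = 6.50 − 5·2.1451 + 5 = 0.775
ΔM = M_A − M_B = 13.829 − (0.775) = 13.055; smaller M is more luminous → Star B.
L ratio = 10^(0.4 |ΔM|) = 10^5.222 = 166700

Star B is more luminous, by a factor of 167000.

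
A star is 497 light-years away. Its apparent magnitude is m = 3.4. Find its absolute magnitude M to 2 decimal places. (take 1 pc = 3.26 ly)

M ≈ -2.52

d = 497 ly / 3.26 = 152.5 pc
5 log₁₀(d/10 pc) = 5 log₁₀(152.5) − 5 = 5.916
M = m − 5 log₁₀(d/10) = 3.4 − 5.916 = -2.516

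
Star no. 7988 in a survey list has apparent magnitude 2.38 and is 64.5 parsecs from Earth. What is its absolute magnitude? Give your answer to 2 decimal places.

M ≈ -1.67

5 log₁₀(d/10 pc) = 5 log₁₀(64.50) − 5 = 4.048
M = m − 5 log₁₀(d/10) = 2.38 − 4.048 = -1.668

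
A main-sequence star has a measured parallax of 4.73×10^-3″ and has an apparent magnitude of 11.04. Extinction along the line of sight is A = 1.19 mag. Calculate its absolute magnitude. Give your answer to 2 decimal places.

d = 1/p = 1/4.73×10^-3″ = 211.4 pc
5 log₁₀(d/10 pc) = 5 log₁₀(211.4) − 5 = 6.626
M = m − 5 log₁₀(d/10) − A = 11.04 − 6.626 − 1.19 = 3.224

M ≈ 3.22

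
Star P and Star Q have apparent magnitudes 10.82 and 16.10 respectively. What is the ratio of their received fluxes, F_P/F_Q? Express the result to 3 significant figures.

F_P/F_Q ≈ 129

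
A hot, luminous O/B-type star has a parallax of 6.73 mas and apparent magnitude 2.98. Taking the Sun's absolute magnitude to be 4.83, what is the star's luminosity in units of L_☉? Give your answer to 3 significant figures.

L/L_☉ ≈ 1210

d = 1/p = 1000/6.73 mas = 148.6 pc
M = m − 5 log₁₀ d + 5 = 2.98 − 5·2.1720 + 5 = -2.880
M − M_☉ = -2.880 − 4.83 = -7.710
L/L_☉ = 10^(−0.4 × -7.710) = 1213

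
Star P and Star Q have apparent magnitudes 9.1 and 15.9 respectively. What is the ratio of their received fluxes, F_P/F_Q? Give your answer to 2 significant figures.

F_P/F_Q ≈ 520

Magnitude difference = -6.8
Flux ratio = 10^(−0.4 Δm) = 10^(−0.4 × -6.8) = 10^2.720 = 524.8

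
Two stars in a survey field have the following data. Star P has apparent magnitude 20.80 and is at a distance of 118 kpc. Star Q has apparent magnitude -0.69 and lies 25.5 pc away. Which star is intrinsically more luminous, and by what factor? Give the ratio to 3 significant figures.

Star Q is more luminous, by a factor of 18.4.

Star P: d = 118 kpc = 118000 pc
Star P: M = m − 5 log₁₀ d + 5 = 20.80 − 5·5.0719 + 5 = 0.441
Star Q: M = m − 5 log₁₀ d + 5 = -0.69 − 5·1.4065 + 5 = -2.723
ΔM = M_P − M_Q = 0.441 − (-2.723) = 3.163; smaller M is more luminous → Star Q.
L ratio = 10^(0.4 |ΔM|) = 10^1.265 = 18.42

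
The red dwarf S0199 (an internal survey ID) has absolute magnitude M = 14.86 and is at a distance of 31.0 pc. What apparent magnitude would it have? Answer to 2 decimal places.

m ≈ 17.32

m = M + 5 log₁₀ d − 5 = 14.86 + 5·1.4914 − 5 = 17.317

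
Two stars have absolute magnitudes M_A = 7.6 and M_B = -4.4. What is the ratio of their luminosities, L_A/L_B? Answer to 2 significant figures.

L_A/L_B ≈ 1.6×10^-5

ΔM = M_A − M_B = 12.0
L_A/L_B = 10^(−0.4 ΔM) = 10^-4.800 = 1.585×10^-5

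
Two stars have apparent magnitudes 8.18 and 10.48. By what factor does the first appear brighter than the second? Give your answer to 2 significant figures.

Magnitude difference = -2.30
Flux ratio = 10^(−0.4 Δm) = 10^(−0.4 × -2.30) = 10^0.920 = 8.318

8.3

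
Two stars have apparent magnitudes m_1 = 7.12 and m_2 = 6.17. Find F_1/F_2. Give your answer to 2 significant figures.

F_1/F_2 ≈ 0.42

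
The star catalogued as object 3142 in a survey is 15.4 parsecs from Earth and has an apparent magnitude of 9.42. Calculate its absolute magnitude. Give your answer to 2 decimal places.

M ≈ 8.48

5 log₁₀(d/10 pc) = 5 log₁₀(15.40) − 5 = 0.938
M = m − 5 log₁₀(d/10) = 9.42 − 0.938 = 8.482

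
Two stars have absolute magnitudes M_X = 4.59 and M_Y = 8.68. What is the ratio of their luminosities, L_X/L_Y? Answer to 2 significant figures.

ΔM = M_X − M_Y = -4.09
L_X/L_Y = 10^(−0.4 ΔM) = 10^1.636 = 43.25

L_X/L_Y ≈ 43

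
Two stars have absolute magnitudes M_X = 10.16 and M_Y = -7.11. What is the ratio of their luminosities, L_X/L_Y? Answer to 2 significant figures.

ΔM = M_X − M_Y = 17.27
L_X/L_Y = 10^(−0.4 ΔM) = 10^-6.908 = 1.236×10^-7

L_X/L_Y ≈ 1.2×10^-7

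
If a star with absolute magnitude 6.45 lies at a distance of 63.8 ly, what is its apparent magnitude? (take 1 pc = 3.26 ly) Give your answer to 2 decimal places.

d = 63.8 ly / 3.26 = 19.57 pc
m = M + 5 log₁₀ d − 5 = 6.45 + 5·1.2916 − 5 = 7.908

m ≈ 7.91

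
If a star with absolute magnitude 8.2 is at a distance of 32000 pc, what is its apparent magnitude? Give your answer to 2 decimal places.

m = M + 5 log₁₀ d − 5 = 8.2 + 5·4.5051 − 5 = 25.726

m ≈ 25.73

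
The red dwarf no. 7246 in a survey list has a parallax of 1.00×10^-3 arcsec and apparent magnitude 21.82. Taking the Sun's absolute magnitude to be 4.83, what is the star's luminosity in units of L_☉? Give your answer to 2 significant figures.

L/L_☉ ≈ 1.6×10^-3

d = 1/p = 1/1.00×10^-3″ = 1000 pc
M = m − 5 log₁₀ d + 5 = 21.82 − 5·3.0000 + 5 = 11.820
M − M_☉ = 11.820 − 4.83 = 6.990
L/L_☉ = 10^(−0.4 × 6.990) = 1.600×10^-3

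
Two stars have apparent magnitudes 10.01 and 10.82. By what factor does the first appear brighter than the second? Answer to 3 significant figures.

2.11

Magnitude difference = -0.81
Flux ratio = 10^(−0.4 Δm) = 10^(−0.4 × -0.81) = 10^0.324 = 2.109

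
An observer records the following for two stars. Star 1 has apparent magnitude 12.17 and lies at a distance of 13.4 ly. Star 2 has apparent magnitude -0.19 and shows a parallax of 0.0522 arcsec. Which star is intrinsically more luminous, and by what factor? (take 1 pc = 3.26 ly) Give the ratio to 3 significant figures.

Star 2 is more luminous, by a factor of 1.91×10^6.

Star 1: d = 13.4 ly / 3.26 = 4.110 pc
Star 1: M = m − 5 log₁₀ d + 5 = 12.17 − 5·0.6139 + 5 = 14.101
Star 2: d = 1/p = 1/0.0522″ = 19.16 pc
Star 2: M = m − 5 log₁₀ d + 5 = -0.19 − 5·1.2823 + 5 = -1.602
ΔM = M_1 − M_2 = 14.101 − (-1.602) = 15.702; smaller M is more luminous → Star 2.
L ratio = 10^(0.4 |ΔM|) = 10^6.281 = 1.909×10^6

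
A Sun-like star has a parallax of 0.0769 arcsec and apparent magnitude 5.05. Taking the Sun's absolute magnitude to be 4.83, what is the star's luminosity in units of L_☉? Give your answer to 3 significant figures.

d = 1/p = 1/0.0769″ = 13.00 pc
M = m − 5 log₁₀ d + 5 = 5.05 − 5·1.1141 + 5 = 4.480
M − M_☉ = 4.480 − 4.83 = -0.350
L/L_☉ = 10^(−0.4 × -0.350) = 1.381

L/L_☉ ≈ 1.38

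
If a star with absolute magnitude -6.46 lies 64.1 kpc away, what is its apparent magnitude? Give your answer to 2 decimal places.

d = 64.1 kpc = 64100 pc
m = M + 5 log₁₀ d − 5 = -6.46 + 5·4.8069 − 5 = 12.574

m ≈ 12.57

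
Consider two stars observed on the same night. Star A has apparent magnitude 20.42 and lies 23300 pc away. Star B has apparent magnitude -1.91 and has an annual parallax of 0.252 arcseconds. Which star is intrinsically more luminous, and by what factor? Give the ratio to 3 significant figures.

Star B is more luminous, by a factor of 24.8.

Star A: M = m − 5 log₁₀ d + 5 = 20.42 − 5·4.3674 + 5 = 3.583
Star B: d = 1/p = 1/0.252″ = 3.968 pc
Star B: M = m − 5 log₁₀ d + 5 = -1.91 − 5·0.5986 + 5 = 0.097
ΔM = M_A − M_B = 3.583 − (0.097) = 3.486; smaller M is more luminous → Star B.
L ratio = 10^(0.4 |ΔM|) = 10^1.394 = 24.80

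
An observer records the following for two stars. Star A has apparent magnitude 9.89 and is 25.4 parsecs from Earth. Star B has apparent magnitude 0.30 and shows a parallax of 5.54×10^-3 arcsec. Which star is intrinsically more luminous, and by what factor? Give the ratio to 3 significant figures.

Star A: M = m − 5 log₁₀ d + 5 = 9.89 − 5·1.4048 + 5 = 7.866
Star B: d = 1/p = 1/5.54×10^-3″ = 180.5 pc
Star B: M = m − 5 log₁₀ d + 5 = 0.30 − 5·2.2565 + 5 = -5.982
ΔM = M_A − M_B = 7.866 − (-5.982) = 13.848; smaller M is more luminous → Star B.
L ratio = 10^(0.4 |ΔM|) = 10^5.539 = 346200

Star B is more luminous, by a factor of 346000.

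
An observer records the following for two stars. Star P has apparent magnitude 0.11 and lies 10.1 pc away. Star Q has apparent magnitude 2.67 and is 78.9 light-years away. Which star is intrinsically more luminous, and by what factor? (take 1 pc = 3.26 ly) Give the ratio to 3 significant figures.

Star P: M = m − 5 log₁₀ d + 5 = 0.11 − 5·1.0043 + 5 = 0.088
Star Q: d = 78.9 ly / 3.26 = 24.20 pc
Star Q: M = m − 5 log₁₀ d + 5 = 2.67 − 5·1.3839 + 5 = 0.751
ΔM = M_P − M_Q = 0.088 − (0.751) = -0.662; smaller M is more luminous → Star P.
L ratio = 10^(0.4 |ΔM|) = 10^0.265 = 1.840

Star P is more luminous, by a factor of 1.84.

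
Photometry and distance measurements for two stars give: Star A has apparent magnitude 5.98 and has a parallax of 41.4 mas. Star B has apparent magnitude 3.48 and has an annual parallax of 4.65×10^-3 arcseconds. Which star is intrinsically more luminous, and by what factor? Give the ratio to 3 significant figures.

Star B is more luminous, by a factor of 793.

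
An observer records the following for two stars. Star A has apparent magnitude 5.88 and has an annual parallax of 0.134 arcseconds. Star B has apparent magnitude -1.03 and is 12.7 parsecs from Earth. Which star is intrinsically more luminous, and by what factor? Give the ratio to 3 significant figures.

Star A: d = 1/p = 1/0.134″ = 7.463 pc
Star A: M = m − 5 log₁₀ d + 5 = 5.88 − 5·0.8729 + 5 = 6.516
Star B: M = m − 5 log₁₀ d + 5 = -1.03 − 5·1.1038 + 5 = -1.549
ΔM = M_A − M_B = 6.516 − (-1.549) = 8.065; smaller M is more luminous → Star B.
L ratio = 10^(0.4 |ΔM|) = 10^3.226 = 1682

Star B is more luminous, by a factor of 1680.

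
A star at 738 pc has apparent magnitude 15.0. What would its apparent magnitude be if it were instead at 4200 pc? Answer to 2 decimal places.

m ≈ 18.78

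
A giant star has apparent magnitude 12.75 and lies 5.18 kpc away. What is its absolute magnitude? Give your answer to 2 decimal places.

M ≈ -0.82

d = 5.18 kpc = 5180 pc
5 log₁₀(d/10 pc) = 5 log₁₀(5180) − 5 = 13.572
M = m − 5 log₁₀(d/10) = 12.75 − 13.572 = -0.822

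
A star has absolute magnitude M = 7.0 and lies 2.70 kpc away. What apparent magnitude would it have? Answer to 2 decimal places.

m ≈ 19.16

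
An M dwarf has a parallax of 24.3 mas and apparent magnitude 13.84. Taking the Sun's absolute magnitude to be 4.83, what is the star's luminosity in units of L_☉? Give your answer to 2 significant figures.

L/L_☉ ≈ 4.2×10^-3

d = 1/p = 1000/24.3 mas = 41.15 pc
M = m − 5 log₁₀ d + 5 = 13.84 − 5·1.6144 + 5 = 10.768
M − M_☉ = 10.768 − 4.83 = 5.938
L/L_☉ = 10^(−0.4 × 5.938) = 4.215×10^-3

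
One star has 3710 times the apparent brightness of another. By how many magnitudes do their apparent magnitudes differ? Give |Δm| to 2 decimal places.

|Δm| ≈ 8.92

Pogson: Δm = −2.5 log₁₀(ratio) = −2.5 log₁₀(3710) = −2.5 × 3.5694 = -8.923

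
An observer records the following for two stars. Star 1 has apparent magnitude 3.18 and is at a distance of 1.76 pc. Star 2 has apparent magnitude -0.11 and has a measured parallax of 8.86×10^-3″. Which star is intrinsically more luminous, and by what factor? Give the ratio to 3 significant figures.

Star 2 is more luminous, by a factor of 85100.

Star 1: M = m − 5 log₁₀ d + 5 = 3.18 − 5·0.2455 + 5 = 6.952
Star 2: d = 1/p = 1/8.86×10^-3″ = 112.9 pc
Star 2: M = m − 5 log₁₀ d + 5 = -0.11 − 5·2.0526 + 5 = -5.373
ΔM = M_1 − M_2 = 6.952 − (-5.373) = 12.325; smaller M is more luminous → Star 2.
L ratio = 10^(0.4 |ΔM|) = 10^4.930 = 85130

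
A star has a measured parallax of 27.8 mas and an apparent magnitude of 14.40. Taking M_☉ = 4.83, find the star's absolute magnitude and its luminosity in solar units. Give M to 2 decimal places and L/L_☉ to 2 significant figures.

M ≈ 11.62; L/L_☉ ≈ 1.9×10^-3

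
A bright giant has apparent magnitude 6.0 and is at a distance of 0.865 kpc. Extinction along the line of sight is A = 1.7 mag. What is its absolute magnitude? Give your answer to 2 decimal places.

d = 0.865 kpc = 865.0 pc
5 log₁₀(d/10 pc) = 5 log₁₀(865.0) − 5 = 9.685
M = m − 5 log₁₀(d/10) − A = 6.0 − 9.685 − 1.7 = -5.385

M ≈ -5.39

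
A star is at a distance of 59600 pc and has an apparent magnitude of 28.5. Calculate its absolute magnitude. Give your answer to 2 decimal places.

M ≈ 9.62

5 log₁₀(d/10 pc) = 5 log₁₀(59600) − 5 = 18.876
M = m − 5 log₁₀(d/10) = 28.5 − 18.876 = 9.624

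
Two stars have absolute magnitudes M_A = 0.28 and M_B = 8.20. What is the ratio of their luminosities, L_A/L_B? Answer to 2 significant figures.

L_A/L_B ≈ 1500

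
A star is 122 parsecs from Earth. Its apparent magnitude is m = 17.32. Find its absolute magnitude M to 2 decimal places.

M ≈ 11.89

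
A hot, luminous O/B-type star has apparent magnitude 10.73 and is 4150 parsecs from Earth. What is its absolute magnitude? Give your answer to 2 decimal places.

M ≈ -2.36

5 log₁₀(d/10 pc) = 5 log₁₀(4150) − 5 = 13.090
M = m − 5 log₁₀(d/10) = 10.73 − 13.090 = -2.360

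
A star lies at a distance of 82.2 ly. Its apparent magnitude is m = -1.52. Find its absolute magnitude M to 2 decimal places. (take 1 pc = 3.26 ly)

M ≈ -3.53

d = 82.2 ly / 3.26 = 25.21 pc
5 log₁₀(d/10 pc) = 5 log₁₀(25.21) − 5 = 2.008
M = m − 5 log₁₀(d/10) = -1.52 − 2.008 = -3.528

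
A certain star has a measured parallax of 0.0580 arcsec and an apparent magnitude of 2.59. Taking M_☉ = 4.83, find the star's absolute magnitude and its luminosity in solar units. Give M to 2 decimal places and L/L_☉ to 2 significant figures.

M ≈ 1.41; L/L_☉ ≈ 23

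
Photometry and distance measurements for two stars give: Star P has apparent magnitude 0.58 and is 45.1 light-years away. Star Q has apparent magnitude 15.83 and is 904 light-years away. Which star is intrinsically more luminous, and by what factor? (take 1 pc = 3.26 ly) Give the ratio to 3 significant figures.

Star P is more luminous, by a factor of 3130.

Star P: d = 45.1 ly / 3.26 = 13.83 pc
Star P: M = m − 5 log₁₀ d + 5 = 0.58 − 5·1.1410 + 5 = -0.125
Star Q: d = 904 ly / 3.26 = 277.3 pc
Star Q: M = m − 5 log₁₀ d + 5 = 15.83 − 5·2.4430 + 5 = 8.615
ΔM = M_P − M_Q = -0.125 − (8.615) = -8.740; smaller M is more luminous → Star P.
L ratio = 10^(0.4 |ΔM|) = 10^3.496 = 3133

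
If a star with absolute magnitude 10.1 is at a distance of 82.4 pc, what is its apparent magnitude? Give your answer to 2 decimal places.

m = M + 5 log₁₀ d − 5 = 10.1 + 5·1.9159 − 5 = 14.680

m ≈ 14.68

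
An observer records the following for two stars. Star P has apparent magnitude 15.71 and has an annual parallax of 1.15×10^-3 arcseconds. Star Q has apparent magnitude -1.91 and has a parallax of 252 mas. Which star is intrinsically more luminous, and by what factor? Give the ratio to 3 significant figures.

Star Q is more luminous, by a factor of 233.

Star P: d = 1/p = 1/1.15×10^-3″ = 869.6 pc
Star P: M = m − 5 log₁₀ d + 5 = 15.71 − 5·2.9393 + 5 = 6.013
Star Q: p = 252 mas = 0.252″ → d = 1/p = 3.968 pc
Star Q: M = m − 5 log₁₀ d + 5 = -1.91 − 5·0.5986 + 5 = 0.097
ΔM = M_P − M_Q = 6.013 − (0.097) = 5.916; smaller M is more luminous → Star Q.
L ratio = 10^(0.4 |ΔM|) = 10^2.367 = 232.6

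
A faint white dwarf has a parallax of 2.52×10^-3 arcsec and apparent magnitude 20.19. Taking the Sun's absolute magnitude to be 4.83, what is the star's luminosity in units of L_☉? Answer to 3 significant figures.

d = 1/p = 1/2.52×10^-3″ = 396.8 pc
M = m − 5 log₁₀ d + 5 = 20.19 − 5·2.5986 + 5 = 12.197
M − M_☉ = 12.197 − 4.83 = 7.367
L/L_☉ = 10^(−0.4 × 7.367) = 1.130×10^-3

L/L_☉ ≈ 1.13×10^-3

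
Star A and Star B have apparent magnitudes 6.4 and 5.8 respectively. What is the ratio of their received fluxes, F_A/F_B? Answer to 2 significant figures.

F_A/F_B ≈ 0.58

Magnitude difference = 0.6
Flux ratio = 10^(−0.4 Δm) = 10^(−0.4 × 0.6) = 10^-0.240 = 0.5754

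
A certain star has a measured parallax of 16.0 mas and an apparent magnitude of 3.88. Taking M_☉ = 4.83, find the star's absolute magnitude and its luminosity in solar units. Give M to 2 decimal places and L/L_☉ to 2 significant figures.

M ≈ -0.10; L/L_☉ ≈ 94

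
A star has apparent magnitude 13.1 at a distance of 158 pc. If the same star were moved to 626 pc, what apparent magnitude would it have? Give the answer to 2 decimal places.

m ≈ 16.09

Flux ∝ 1/d², so Δm = 5 log₁₀(d₂/d₁) = 5 log₁₀(626/158) = 2.990
m₂ = m₁ + Δm = 13.1 + (2.990) = 16.090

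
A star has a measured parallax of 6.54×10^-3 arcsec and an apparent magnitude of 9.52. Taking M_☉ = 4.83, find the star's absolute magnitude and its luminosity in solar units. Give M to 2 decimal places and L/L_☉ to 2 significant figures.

M ≈ 3.60; L/L_☉ ≈ 3.1

d = 1/p = 1/6.54×10^-3″ = 152.9 pc
M = m − 5 log₁₀ d + 5 = 9.52 − 5·2.1844 + 5 = 3.598
M − M_☉ = 3.598 − 4.83 = -1.232
L/L_☉ = 10^(−0.4 × -1.232) = 3.111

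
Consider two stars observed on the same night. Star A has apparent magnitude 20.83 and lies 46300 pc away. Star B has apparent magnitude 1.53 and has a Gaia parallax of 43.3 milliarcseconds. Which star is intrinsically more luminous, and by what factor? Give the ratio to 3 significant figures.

Star A: M = m − 5 log₁₀ d + 5 = 20.83 − 5·4.6656 + 5 = 2.502
Star B: p = 43.3 mas = 0.0433″ → d = 1/p = 23.09 pc
Star B: M = m − 5 log₁₀ d + 5 = 1.53 − 5·1.3635 + 5 = -0.288
ΔM = M_A − M_B = 2.502 − (-0.288) = 2.790; smaller M is more luminous → Star B.
L ratio = 10^(0.4 |ΔM|) = 10^1.116 = 13.06

Star B is more luminous, by a factor of 13.1.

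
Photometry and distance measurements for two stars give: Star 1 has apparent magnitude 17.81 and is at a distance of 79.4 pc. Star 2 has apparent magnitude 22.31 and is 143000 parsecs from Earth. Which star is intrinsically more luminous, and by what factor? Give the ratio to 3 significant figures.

Star 1: M = m − 5 log₁₀ d + 5 = 17.81 − 5·1.8998 + 5 = 13.311
Star 2: M = m − 5 log₁₀ d + 5 = 22.31 − 5·5.1553 + 5 = 1.533
ΔM = M_1 − M_2 = 13.311 − (1.533) = 11.778; smaller M is more luminous → Star 2.
L ratio = 10^(0.4 |ΔM|) = 10^4.711 = 51410

Star 2 is more luminous, by a factor of 51400.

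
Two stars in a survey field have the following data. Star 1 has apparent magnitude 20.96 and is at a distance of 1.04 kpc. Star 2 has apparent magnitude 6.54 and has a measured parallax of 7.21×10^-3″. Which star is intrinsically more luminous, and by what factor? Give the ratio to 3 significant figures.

Star 1: d = 1.04 kpc = 1040 pc
Star 1: M = m − 5 log₁₀ d + 5 = 20.96 − 5·3.0170 + 5 = 10.875
Star 2: d = 1/p = 1/7.21×10^-3″ = 138.7 pc
Star 2: M = m − 5 log₁₀ d + 5 = 6.54 − 5·2.1421 + 5 = 0.830
ΔM = M_1 − M_2 = 10.875 − (0.830) = 10.045; smaller M is more luminous → Star 2.
L ratio = 10^(0.4 |ΔM|) = 10^4.018 = 10420

Star 2 is more luminous, by a factor of 10400.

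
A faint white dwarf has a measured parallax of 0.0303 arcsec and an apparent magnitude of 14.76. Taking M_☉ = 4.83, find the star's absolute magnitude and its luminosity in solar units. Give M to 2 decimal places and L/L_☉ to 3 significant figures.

d = 1/p = 1/0.0303″ = 33.00 pc
M = m − 5 log₁₀ d + 5 = 14.76 − 5·1.5186 + 5 = 12.167
M − M_☉ = 12.167 − 4.83 = 7.337
L/L_☉ = 10^(−0.4 × 7.337) = 1.162×10^-3

M ≈ 12.17; L/L_☉ ≈ 1.16×10^-3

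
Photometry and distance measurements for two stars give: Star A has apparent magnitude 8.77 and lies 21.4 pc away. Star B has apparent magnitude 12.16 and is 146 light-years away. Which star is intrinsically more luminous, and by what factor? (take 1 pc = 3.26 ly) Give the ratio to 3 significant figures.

Star A is more luminous, by a factor of 5.18.

Star A: M = m − 5 log₁₀ d + 5 = 8.77 − 5·1.3304 + 5 = 7.118
Star B: d = 146 ly / 3.26 = 44.79 pc
Star B: M = m − 5 log₁₀ d + 5 = 12.16 − 5·1.6511 + 5 = 8.904
ΔM = M_A − M_B = 7.118 − (8.904) = -1.786; smaller M is more luminous → Star A.
L ratio = 10^(0.4 |ΔM|) = 10^0.715 = 5.183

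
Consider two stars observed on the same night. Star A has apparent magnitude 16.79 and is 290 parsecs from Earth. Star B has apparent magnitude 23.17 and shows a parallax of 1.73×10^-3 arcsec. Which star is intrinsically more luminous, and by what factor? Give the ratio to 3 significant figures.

Star A: M = m − 5 log₁₀ d + 5 = 16.79 − 5·2.4624 + 5 = 9.478
Star B: d = 1/p = 1/1.73×10^-3″ = 578.0 pc
Star B: M = m − 5 log₁₀ d + 5 = 23.17 − 5·2.7620 + 5 = 14.360
ΔM = M_A − M_B = 9.478 − (14.360) = -4.882; smaller M is more luminous → Star A.
L ratio = 10^(0.4 |ΔM|) = 10^1.953 = 89.72

Star A is more luminous, by a factor of 89.7.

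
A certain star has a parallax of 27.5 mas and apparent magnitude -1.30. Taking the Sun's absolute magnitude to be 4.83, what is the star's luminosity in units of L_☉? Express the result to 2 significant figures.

d = 1/p = 1000/27.5 mas = 36.36 pc
M = m − 5 log₁₀ d + 5 = -1.30 − 5·1.5607 + 5 = -4.103
M − M_☉ = -4.103 − 4.83 = -8.933
L/L_☉ = 10^(−0.4 × -8.933) = 3744

L/L_☉ ≈ 3700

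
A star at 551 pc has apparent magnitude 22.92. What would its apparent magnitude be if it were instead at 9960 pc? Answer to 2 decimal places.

m ≈ 29.21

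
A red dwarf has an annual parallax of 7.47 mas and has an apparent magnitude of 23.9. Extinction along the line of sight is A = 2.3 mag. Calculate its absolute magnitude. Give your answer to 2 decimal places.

M ≈ 15.97

p = 7.47 mas = 7.47×10^-3″ → d = 1/p = 133.9 pc
5 log₁₀(d/10 pc) = 5 log₁₀(133.9) − 5 = 5.633
M = m − 5 log₁₀(d/10) − A = 23.9 − 5.633 − 2.3 = 15.967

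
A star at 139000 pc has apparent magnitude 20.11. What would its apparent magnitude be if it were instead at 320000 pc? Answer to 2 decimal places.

m ≈ 21.92

Flux ∝ 1/d², so Δm = 5 log₁₀(d₂/d₁) = 5 log₁₀(320000/139000) = 1.811
m₂ = m₁ + Δm = 20.11 + (1.811) = 21.921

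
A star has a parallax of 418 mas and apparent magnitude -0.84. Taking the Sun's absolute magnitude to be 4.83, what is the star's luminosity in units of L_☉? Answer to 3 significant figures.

d = 1/p = 1000/418 mas = 2.392 pc
M = m − 5 log₁₀ d + 5 = -0.84 − 5·0.3788 + 5 = 2.266
M − M_☉ = 2.266 − 4.83 = -2.564
L/L_☉ = 10^(−0.4 × -2.564) = 10.61

L/L_☉ ≈ 10.6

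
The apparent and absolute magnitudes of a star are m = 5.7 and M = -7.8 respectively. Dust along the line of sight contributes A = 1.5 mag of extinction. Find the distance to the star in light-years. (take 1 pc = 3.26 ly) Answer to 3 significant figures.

d ≈ 8190 ly

m − M = 5 log₁₀(d/10 pc) + A  ⇒  5.7 − (-7.8) − 1.5 = 5 log₁₀(d/10)
12.000 = 5 log₁₀(d/10)
log₁₀ d = (m − M − A)/5 + 1 = 3.4000
d = 10^3.4000 = 2512 pc
= 8189 ly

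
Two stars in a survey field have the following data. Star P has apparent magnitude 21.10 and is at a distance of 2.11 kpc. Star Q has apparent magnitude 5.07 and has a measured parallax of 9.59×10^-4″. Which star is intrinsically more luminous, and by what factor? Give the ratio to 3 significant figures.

Star P: d = 2.11 kpc = 2110 pc
Star P: M = m − 5 log₁₀ d + 5 = 21.10 − 5·3.3243 + 5 = 9.479
Star Q: d = 1/p = 1/9.59×10^-4″ = 1043 pc
Star Q: M = m − 5 log₁₀ d + 5 = 5.07 − 5·3.0182 + 5 = -5.021
ΔM = M_P − M_Q = 9.479 − (-5.021) = 14.499; smaller M is more luminous → Star Q.
L ratio = 10^(0.4 |ΔM|) = 10^5.800 = 630700

Star Q is more luminous, by a factor of 631000.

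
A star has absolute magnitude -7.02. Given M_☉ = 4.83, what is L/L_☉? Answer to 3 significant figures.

L/L_☉ ≈ 55000

M − M_☉ = -7.02 − 4.83 = -11.850
L/L_☉ = 10^(−0.4 (M − M_☉)) = 10^4.740 = 54950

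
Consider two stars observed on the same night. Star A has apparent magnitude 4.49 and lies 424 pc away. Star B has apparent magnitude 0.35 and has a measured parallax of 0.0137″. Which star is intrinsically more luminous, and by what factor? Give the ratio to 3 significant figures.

Star A: M = m − 5 log₁₀ d + 5 = 4.49 − 5·2.6274 + 5 = -3.647
Star B: d = 1/p = 1/0.0137″ = 72.99 pc
Star B: M = m − 5 log₁₀ d + 5 = 0.35 − 5·1.8633 + 5 = -3.966
ΔM = M_A − M_B = -3.647 − (-3.966) = 0.320; smaller M is more luminous → Star B.
L ratio = 10^(0.4 |ΔM|) = 10^0.128 = 1.342

Star B is more luminous, by a factor of 1.34.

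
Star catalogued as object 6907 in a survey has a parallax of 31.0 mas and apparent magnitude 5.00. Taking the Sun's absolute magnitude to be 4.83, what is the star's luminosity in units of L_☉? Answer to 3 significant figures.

L/L_☉ ≈ 8.90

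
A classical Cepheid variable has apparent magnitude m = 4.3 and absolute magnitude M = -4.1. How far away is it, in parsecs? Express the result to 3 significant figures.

μ = m − M = 8.400
m − M = 5 log₁₀ d − 5
log₁₀ d = (m − M)/5 + 1 = 2.6800
d = 10^2.6800 = 478.6 pc

d ≈ 479 pc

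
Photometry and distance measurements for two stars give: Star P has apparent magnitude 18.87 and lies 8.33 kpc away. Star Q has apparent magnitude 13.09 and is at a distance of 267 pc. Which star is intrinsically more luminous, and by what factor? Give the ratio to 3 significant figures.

Star P: d = 8.33 kpc = 8330 pc
Star P: M = m − 5 log₁₀ d + 5 = 18.87 − 5·3.9206 + 5 = 4.267
Star Q: M = m − 5 log₁₀ d + 5 = 13.09 − 5·2.4265 + 5 = 5.957
ΔM = M_P − M_Q = 4.267 − (5.957) = -1.691; smaller M is more luminous → Star P.
L ratio = 10^(0.4 |ΔM|) = 10^0.676 = 4.745

Star P is more luminous, by a factor of 4.75.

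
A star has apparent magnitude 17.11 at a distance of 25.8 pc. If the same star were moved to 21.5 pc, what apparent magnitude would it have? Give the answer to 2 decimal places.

m ≈ 16.71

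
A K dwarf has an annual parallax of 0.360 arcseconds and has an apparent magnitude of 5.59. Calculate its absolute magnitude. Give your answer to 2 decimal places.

d = 1/p = 1/0.360″ = 2.778 pc
5 log₁₀(d/10 pc) = 5 log₁₀(2.778) − 5 = -2.782
M = m − 5 log₁₀(d/10) = 5.59 + 2.782 = 8.372

M ≈ 8.37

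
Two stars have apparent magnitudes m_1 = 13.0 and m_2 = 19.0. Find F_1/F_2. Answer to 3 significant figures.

Magnitude difference = -6.0
Flux ratio = 10^(−0.4 Δm) = 10^(−0.4 × -6.0) = 10^2.400 = 251.2

F_1/F_2 ≈ 251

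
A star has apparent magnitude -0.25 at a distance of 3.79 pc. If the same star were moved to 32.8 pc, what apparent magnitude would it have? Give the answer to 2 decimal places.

Flux ∝ 1/d², so Δm = 5 log₁₀(d₂/d₁) = 5 log₁₀(32.8/3.79) = 4.686
m₂ = m₁ + Δm = -0.25 + (4.686) = 4.436

m ≈ 4.44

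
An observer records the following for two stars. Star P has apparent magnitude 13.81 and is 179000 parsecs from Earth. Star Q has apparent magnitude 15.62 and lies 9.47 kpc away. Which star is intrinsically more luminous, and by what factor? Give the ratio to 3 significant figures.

Star P is more luminous, by a factor of 1890.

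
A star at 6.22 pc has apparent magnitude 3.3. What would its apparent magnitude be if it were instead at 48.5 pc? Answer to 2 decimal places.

m ≈ 7.76

Flux ∝ 1/d², so Δm = 5 log₁₀(d₂/d₁) = 5 log₁₀(48.5/6.22) = 4.460
m₂ = m₁ + Δm = 3.3 + (4.460) = 7.760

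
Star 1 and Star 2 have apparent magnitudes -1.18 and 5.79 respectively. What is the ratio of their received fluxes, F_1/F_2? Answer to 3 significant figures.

Magnitude difference = -6.97
Flux ratio = 10^(−0.4 Δm) = 10^(−0.4 × -6.97) = 10^2.788 = 613.8

F_1/F_2 ≈ 614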